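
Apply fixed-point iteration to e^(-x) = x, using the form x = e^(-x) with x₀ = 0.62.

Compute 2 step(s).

Equation: e^(-x) = x
Fixed-point form: x = e^(-x)
x₀ = 0.62

x_1 = g(0.620000) = 0.537944
x_2 = g(0.537944) = 0.583947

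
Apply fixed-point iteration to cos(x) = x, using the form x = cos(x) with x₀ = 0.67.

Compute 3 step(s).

Equation: cos(x) = x
Fixed-point form: x = cos(x)
x₀ = 0.67

x_1 = g(0.670000) = 0.783822
x_2 = g(0.783822) = 0.708221
x_3 = g(0.708221) = 0.759521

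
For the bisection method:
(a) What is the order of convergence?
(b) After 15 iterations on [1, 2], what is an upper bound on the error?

(a) Bisection has linear (order 1) convergence; the error is halved each step.

(b) Error bound = (b-a)/2^n = (2 - 1)/2^{15}
    = 1/2^{15}

(a) 1 (linear); (b) error ≤ 3.05e-05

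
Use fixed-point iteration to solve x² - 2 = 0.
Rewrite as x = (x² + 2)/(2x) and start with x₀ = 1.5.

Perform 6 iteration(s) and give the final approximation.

Equation: x² - 2 = 0
Fixed-point form: x = (x² + 2)/(2x)
x₀ = 1.5

x_1 = g(1.500000) = 1.416667
x_2 = g(1.416667) = 1.414216
x_3 = g(1.414216) = 1.414214
x_4 = g(1.414214) = 1.414214
x_5 = g(1.414214) = 1.414214
x_6 = g(1.414214) = 1.414214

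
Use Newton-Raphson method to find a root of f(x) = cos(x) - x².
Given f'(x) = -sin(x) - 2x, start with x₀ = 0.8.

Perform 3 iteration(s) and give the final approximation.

f(x) = cos(x) - x²
f'(x) = -sin(x) - 2x
x₀ = 0.8

Newton-Raphson formula: x_{n+1} = x_n - f(x_n)/f'(x_n)

Iteration 1:
  f(0.800000) = 0.056707
  f'(0.800000) = -2.317356
  x_1 = 0.800000 - 0.056707/(-2.317356) = 0.824470
Iteration 2:
  f(0.824470) = -0.000806
  f'(0.824470) = -2.383129
  x_2 = 0.824470 - (-0.000806)/(-2.383129) = 0.824132
Iteration 3:
  f(0.824132) = 0.000000
  f'(0.824132) = -2.382224
  x_3 = 0.824132 - 0.000000/(-2.382224) = 0.824132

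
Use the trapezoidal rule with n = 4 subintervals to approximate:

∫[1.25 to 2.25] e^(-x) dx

f(x) = e^(-x)
a = 1.25, b = 2.25, n = 4
h = (b - a)/n = 0.250000

Trapezoidal rule: (h/2)[f(x₀) + 2f(x₁) + 2f(x₂) + ... + f(xₙ)]

x_0 = 1.2500, f(x_0) = 0.286505, coefficient = 1
x_1 = 1.5000, f(x_1) = 0.223130, coefficient = 2
x_2 = 1.7500, f(x_2) = 0.173774, coefficient = 2
x_3 = 2.0000, f(x_3) = 0.135335, coefficient = 2
x_4 = 2.2500, f(x_4) = 0.105399, coefficient = 1

I ≈ (0.250000/2) × 1.456383 = 0.182048
Exact value: 0.181106
Error: 0.000942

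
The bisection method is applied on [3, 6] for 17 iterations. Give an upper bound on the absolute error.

Bisection error bound: |error| ≤ (b-a)/2^n
|error| ≤ (6 - 3)/2^17 = 3/2^17
|error| ≤ 0.0000228882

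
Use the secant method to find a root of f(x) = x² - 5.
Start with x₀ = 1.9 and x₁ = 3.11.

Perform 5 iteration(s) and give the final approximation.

f(x) = x² - 5
x₀ = 1.9, x₁ = 3.11

Secant formula: x_{n+1} = x_n - f(x_n)(x_n - x_{n-1})/(f(x_n) - f(x_{n-1}))

Iteration 1:
  f(1.900000) = -1.390000
  f(3.110000) = 4.672100
  x_2 = 3.110000 - 4.672100×(3.110000 - 1.900000)/(4.672100 - (-1.390000))
       = 2.177445
Iteration 2:
  f(3.110000) = 4.672100
  f(2.177445) = -0.258733
  x_3 = 2.177445 - (-0.258733)×(2.177445 - 3.110000)/(-0.258733 - 4.672100)
       = 2.226379
Iteration 3:
  f(2.177445) = -0.258733
  f(2.226379) = -0.043239
  x_4 = 2.226379 - (-0.043239)×(2.226379 - 2.177445)/(-0.043239 - (-0.258733))
       = 2.236197
Iteration 4:
  f(2.226379) = -0.043239
  f(2.236197) = 0.000577
  x_5 = 2.236197 - 0.000577×(2.236197 - 2.226379)/(0.000577 - (-0.043239))
       = 2.236068
Iteration 5:
  f(2.236197) = 0.000577
  f(2.236068) = -0.000001
  x_6 = 2.236068 - (-0.000001)×(2.236068 - 2.236197)/(-0.000001 - 0.000577)
       = 2.236068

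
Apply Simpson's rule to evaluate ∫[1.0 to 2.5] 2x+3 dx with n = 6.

f(x) = 2x+3
a = 1.0, b = 2.5, n = 6
h = (b - a)/n = 0.250000

Simpson's rule: (h/3)[f(x₀) + 4f(x₁) + 2f(x₂) + ... + f(xₙ)]

x_0 = 1.0000, f(x_0) = 5.000000, coefficient = 1
x_1 = 1.2500, f(x_1) = 5.500000, coefficient = 4
x_2 = 1.5000, f(x_2) = 6.000000, coefficient = 2
x_3 = 1.7500, f(x_3) = 6.500000, coefficient = 4
x_4 = 2.0000, f(x_4) = 7.000000, coefficient = 2
x_5 = 2.2500, f(x_5) = 7.500000, coefficient = 4
x_6 = 2.5000, f(x_6) = 8.000000, coefficient = 1

I ≈ (0.250000/3) × 117.000000 = 9.750000
Exact value: 9.750000
Error: 0.000000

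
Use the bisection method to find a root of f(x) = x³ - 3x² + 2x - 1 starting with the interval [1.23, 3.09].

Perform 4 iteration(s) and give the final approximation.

f(x) = x³ - 3x² + 2x - 1
Initial interval: [1.23, 3.09]

Iteration 1:
  c_1 = (1.230000 + 3.090000)/2 = 2.160000
  f(c_1) = f(2.160000) = -0.599104
  f(a) × f(c) ≥ 0, new interval: [2.160000, 3.090000]
Iteration 2:
  c_2 = (2.160000 + 3.090000)/2 = 2.625000
  f(c_2) = f(2.625000) = 1.666016
  f(a) × f(c) < 0, new interval: [2.160000, 2.625000]
Iteration 3:
  c_3 = (2.160000 + 2.625000)/2 = 2.392500
  f(c_3) = f(2.392500) = 0.307636
  f(a) × f(c) < 0, new interval: [2.160000, 2.392500]
Iteration 4:
  c_4 = (2.160000 + 2.392500)/2 = 2.276250
  f(c_4) = f(2.276250) = -0.197476
  f(a) × f(c) ≥ 0, new interval: [2.276250, 2.392500]

After 4 iteration(s), the approximation is c_4 = 2.276250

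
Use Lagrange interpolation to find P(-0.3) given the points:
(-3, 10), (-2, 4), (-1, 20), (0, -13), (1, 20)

Lagrange interpolation formula:
P(x) = Σ yᵢ × Lᵢ(x)
where Lᵢ(x) = Π_{j≠i} (x - xⱼ)/(xᵢ - xⱼ)

L_0(-0.3) = (-0.3 - (-2))/(-3 - (-2)) × (-0.3 - (-1))/(-3 - (-1)) × (-0.3 - 0)/(-3 - 0) × (-0.3 - 1)/(-3 - 1) = 0.019337
L_1(-0.3) = (-0.3 - (-3))/(-2 - (-3)) × (-0.3 - (-1))/(-2 - (-1)) × (-0.3 - 0)/(-2 - 0) × (-0.3 - 1)/(-2 - 1) = -0.122850
L_2(-0.3) = (-0.3 - (-3))/(-1 - (-3)) × (-0.3 - (-2))/(-1 - (-2)) × (-0.3 - 0)/(-1 - 0) × (-0.3 - 1)/(-1 - 1) = 0.447525
L_3(-0.3) = (-0.3 - (-3))/(0 - (-3)) × (-0.3 - (-2))/(0 - (-2)) × (-0.3 - (-1))/(0 - (-1)) × (-0.3 - 1)/(0 - 1) = 0.696150
L_4(-0.3) = (-0.3 - (-3))/(1 - (-3)) × (-0.3 - (-2))/(1 - (-2)) × (-0.3 - (-1))/(1 - (-1)) × (-0.3 - 0)/(1 - 0) = -0.040162

P(-0.3) = 10×L_0(-0.3) + 4×L_1(-0.3) + 20×L_2(-0.3) + (-13)×L_3(-0.3) + 20×L_4(-0.3)
P(-0.3) = -1.200725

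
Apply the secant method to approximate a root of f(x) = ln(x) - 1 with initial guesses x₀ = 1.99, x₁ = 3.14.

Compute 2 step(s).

f(x) = ln(x) - 1
x₀ = 1.99, x₁ = 3.14

Secant formula: x_{n+1} = x_n - f(x_n)(x_n - x_{n-1})/(f(x_n) - f(x_{n-1}))

Iteration 1:
  f(1.990000) = -0.311865
  f(3.140000) = 0.144223
  x_2 = 3.140000 - 0.144223×(3.140000 - 1.990000)/(0.144223 - (-0.311865))
       = 2.776351
Iteration 2:
  f(3.140000) = 0.144223
  f(2.776351) = 0.021137
  x_3 = 2.776351 - 0.021137×(2.776351 - 3.140000)/(0.021137 - 0.144223)
       = 2.713901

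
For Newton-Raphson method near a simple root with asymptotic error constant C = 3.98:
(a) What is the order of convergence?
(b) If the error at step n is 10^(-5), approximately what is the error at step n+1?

(a) Newton-Raphson has quadratic (order 2) convergence near simple roots.
    This means |e_{n+1}| ≈ C|e_n|².

(b) With |e_n| = 10^(-5) and C = 3.98:
    |e_{n+1}| ≈ 3.98 × (10^(-5))² = 3.98 × 10^(-10)

(a) 2 (quadratic); (b) |e_{n+1}| ≈ 3.980e-10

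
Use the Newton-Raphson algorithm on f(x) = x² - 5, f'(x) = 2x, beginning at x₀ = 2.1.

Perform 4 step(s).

f(x) = x² - 5
f'(x) = 2x
x₀ = 2.1

Newton-Raphson formula: x_{n+1} = x_n - f(x_n)/f'(x_n)

Iteration 1:
  f(2.100000) = -0.590000
  f'(2.100000) = 4.200000
  x_1 = 2.100000 - (-0.590000)/4.200000 = 2.240476
Iteration 2:
  f(2.240476) = 0.019734
  f'(2.240476) = 4.480952
  x_2 = 2.240476 - 0.019734/4.480952 = 2.236072
Iteration 3:
  f(2.236072) = 0.000019
  f'(2.236072) = 4.472145
  x_3 = 2.236072 - 0.000019/4.472145 = 2.236068
Iteration 4:
  f(2.236068) = 0.000000
  f'(2.236068) = 4.472136
  x_4 = 2.236068 - 0.000000/4.472136 = 2.236068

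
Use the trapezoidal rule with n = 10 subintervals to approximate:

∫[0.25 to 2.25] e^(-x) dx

f(x) = e^(-x)
a = 0.25, b = 2.25, n = 10
h = (b - a)/n = 0.200000

Trapezoidal rule: (h/2)[f(x₀) + 2f(x₁) + 2f(x₂) + ... + f(xₙ)]

x_0 = 0.2500, f(x_0) = 0.778801, coefficient = 1
x_1 = 0.4500, f(x_1) = 0.637628, coefficient = 2
x_2 = 0.6500, f(x_2) = 0.522046, coefficient = 2
x_3 = 0.8500, f(x_3) = 0.427415, coefficient = 2
x_4 = 1.0500, f(x_4) = 0.349938, coefficient = 2
x_5 = 1.2500, f(x_5) = 0.286505, coefficient = 2
x_6 = 1.4500, f(x_6) = 0.234570, coefficient = 2
x_7 = 1.6500, f(x_7) = 0.192050, coefficient = 2
x_8 = 1.8500, f(x_8) = 0.157237, coefficient = 2
x_9 = 2.0500, f(x_9) = 0.128735, coefficient = 2
x_10 = 2.2500, f(x_10) = 0.105399, coefficient = 1

I ≈ (0.200000/2) × 6.756447 = 0.675645
Exact value: 0.673402
Error: 0.002243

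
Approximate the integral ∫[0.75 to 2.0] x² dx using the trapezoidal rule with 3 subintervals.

f(x) = x²
a = 0.75, b = 2.0, n = 3
h = (b - a)/n = 0.416667

Trapezoidal rule: (h/2)[f(x₀) + 2f(x₁) + 2f(x₂) + ... + f(xₙ)]

x_0 = 0.7500, f(x_0) = 0.562500, coefficient = 1
x_1 = 1.1667, f(x_1) = 1.361111, coefficient = 2
x_2 = 1.5833, f(x_2) = 2.506944, coefficient = 2
x_3 = 2.0000, f(x_3) = 4.000000, coefficient = 1

I ≈ (0.416667/2) × 12.298611 = 2.562211
Exact value: 2.526042
Error: 0.036169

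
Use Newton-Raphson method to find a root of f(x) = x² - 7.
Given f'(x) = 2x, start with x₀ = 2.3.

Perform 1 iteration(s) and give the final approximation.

f(x) = x² - 7
f'(x) = 2x
x₀ = 2.3

Newton-Raphson formula: x_{n+1} = x_n - f(x_n)/f'(x_n)

Iteration 1:
  f(2.300000) = -1.710000
  f'(2.300000) = 4.600000
  x_1 = 2.300000 - (-1.710000)/4.600000 = 2.671739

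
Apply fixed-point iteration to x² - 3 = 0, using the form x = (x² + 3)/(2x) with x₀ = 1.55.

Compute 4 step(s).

Equation: x² - 3 = 0
Fixed-point form: x = (x² + 3)/(2x)
x₀ = 1.55

x_1 = g(1.550000) = 1.742742
x_2 = g(1.742742) = 1.732084
x_3 = g(1.732084) = 1.732051
x_4 = g(1.732051) = 1.732051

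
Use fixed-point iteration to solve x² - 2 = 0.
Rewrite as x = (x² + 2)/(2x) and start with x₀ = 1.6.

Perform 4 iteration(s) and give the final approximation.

Equation: x² - 2 = 0
Fixed-point form: x = (x² + 2)/(2x)
x₀ = 1.6

x_1 = g(1.600000) = 1.425000
x_2 = g(1.425000) = 1.414254
x_3 = g(1.414254) = 1.414214
x_4 = g(1.414214) = 1.414214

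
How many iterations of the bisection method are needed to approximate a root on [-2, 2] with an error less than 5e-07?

We need (b-a)/2^n ≤ 5e-07
(2 - (-2))/2^n ≤ 5e-07
4/2^n ≤ 5e-07
2^n ≥ 8000000
n ≥ log₂(8000000) = 22.93
n ≥ 23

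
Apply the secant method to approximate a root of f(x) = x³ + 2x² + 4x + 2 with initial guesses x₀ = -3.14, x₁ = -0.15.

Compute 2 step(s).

f(x) = x³ + 2x² + 4x + 2
x₀ = -3.14, x₁ = -0.15

Secant formula: x_{n+1} = x_n - f(x_n)(x_n - x_{n-1})/(f(x_n) - f(x_{n-1}))

Iteration 1:
  f(-3.140000) = -21.799944
  f(-0.150000) = 1.441625
  x_2 = -0.150000 - 1.441625×(-0.150000 - (-3.140000))/(1.441625 - (-21.799944))
       = -0.335463
Iteration 2:
  f(-0.150000) = 1.441625
  f(-0.335463) = 0.845466
  x_3 = -0.335463 - 0.845466×(-0.335463 - (-0.150000))/(0.845466 - 1.441625)
       = -0.598486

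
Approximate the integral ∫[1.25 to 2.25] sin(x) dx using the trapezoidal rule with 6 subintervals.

f(x) = sin(x)
a = 1.25, b = 2.25, n = 6
h = (b - a)/n = 0.166667

Trapezoidal rule: (h/2)[f(x₀) + 2f(x₁) + 2f(x₂) + ... + f(xₙ)]

x_0 = 1.2500, f(x_0) = 0.948985, coefficient = 1
x_1 = 1.4167, f(x_1) = 0.988146, coefficient = 2
x_2 = 1.5833, f(x_2) = 0.999921, coefficient = 2
x_3 = 1.7500, f(x_3) = 0.983986, coefficient = 2
x_4 = 1.9167, f(x_4) = 0.940781, coefficient = 2
x_5 = 2.0833, f(x_5) = 0.871503, coefficient = 2
x_6 = 2.2500, f(x_6) = 0.778073, coefficient = 1

I ≈ (0.166667/2) × 11.295731 = 0.941311
Exact value: 0.943496
Error: 0.002185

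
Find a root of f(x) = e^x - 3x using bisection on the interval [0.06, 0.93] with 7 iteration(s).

f(x) = e^x - 3x
Initial interval: [0.06, 0.93]

Iteration 1:
  c_1 = (0.060000 + 0.930000)/2 = 0.495000
  f(c_1) = f(0.495000) = 0.155498
  f(a) × f(c) ≥ 0, new interval: [0.495000, 0.930000]
Iteration 2:
  c_2 = (0.495000 + 0.930000)/2 = 0.712500
  f(c_2) = f(0.712500) = -0.098417
  f(a) × f(c) < 0, new interval: [0.495000, 0.712500]
Iteration 3:
  c_3 = (0.495000 + 0.712500)/2 = 0.603750
  f(c_3) = f(0.603750) = 0.017715
  f(a) × f(c) ≥ 0, new interval: [0.603750, 0.712500]
Iteration 4:
  c_4 = (0.603750 + 0.712500)/2 = 0.658125
  f(c_4) = f(0.658125) = -0.043207
  f(a) × f(c) < 0, new interval: [0.603750, 0.658125]
Iteration 5:
  c_5 = (0.603750 + 0.658125)/2 = 0.630938
  f(c_5) = f(0.630938) = -0.013441
  f(a) × f(c) < 0, new interval: [0.603750, 0.630938]
Iteration 6:
  c_6 = (0.603750 + 0.630938)/2 = 0.617344
  f(c_6) = f(0.617344) = 0.001966
  f(a) × f(c) ≥ 0, new interval: [0.617344, 0.630938]
Iteration 7:
  c_7 = (0.617344 + 0.630938)/2 = 0.624141
  f(c_7) = f(0.624141) = -0.005781
  f(a) × f(c) < 0, new interval: [0.617344, 0.624141]

After 7 iteration(s), the approximation is c_7 = 0.624141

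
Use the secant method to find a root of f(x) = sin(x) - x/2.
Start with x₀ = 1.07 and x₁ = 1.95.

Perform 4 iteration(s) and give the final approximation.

f(x) = sin(x) - x/2
x₀ = 1.07, x₁ = 1.95

Secant formula: x_{n+1} = x_n - f(x_n)(x_n - x_{n-1})/(f(x_n) - f(x_{n-1}))

Iteration 1:
  f(1.070000) = 0.342201
  f(1.950000) = -0.046040
  x_2 = 1.950000 - (-0.046040)×(1.950000 - 1.070000)/(-0.046040 - 0.342201)
       = 1.845643
Iteration 2:
  f(1.950000) = -0.046040
  f(1.845643) = 0.039645
  x_3 = 1.845643 - 0.039645×(1.845643 - 1.950000)/(0.039645 - (-0.046040))
       = 1.893927
Iteration 3:
  f(1.845643) = 0.039645
  f(1.893927) = 0.001282
  x_4 = 1.893927 - 0.001282×(1.893927 - 1.845643)/(0.001282 - 0.039645)
       = 1.895541
Iteration 4:
  f(1.893927) = 0.001282
  f(1.895541) = -0.000038
  x_5 = 1.895541 - (-0.000038)×(1.895541 - 1.893927)/(-0.000038 - 0.001282)
       = 1.895494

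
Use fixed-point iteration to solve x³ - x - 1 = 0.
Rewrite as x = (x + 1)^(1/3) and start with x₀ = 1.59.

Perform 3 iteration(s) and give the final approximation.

Equation: x³ - x - 1 = 0
Fixed-point form: x = (x + 1)^(1/3)
x₀ = 1.59

x_1 = g(1.590000) = 1.373304
x_2 = g(1.373304) = 1.333883
x_3 = g(1.333883) = 1.326457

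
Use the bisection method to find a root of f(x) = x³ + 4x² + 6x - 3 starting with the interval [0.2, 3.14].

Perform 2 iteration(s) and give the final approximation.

f(x) = x³ + 4x² + 6x - 3
Initial interval: [0.2, 3.14]

Iteration 1:
  c_1 = (0.200000 + 3.140000)/2 = 1.670000
  f(c_1) = f(1.670000) = 22.833063
  f(a) × f(c) < 0, new interval: [0.200000, 1.670000]
Iteration 2:
  c_2 = (0.200000 + 1.670000)/2 = 0.935000
  f(c_2) = f(0.935000) = 6.924300
  f(a) × f(c) < 0, new interval: [0.200000, 0.935000]

After 2 iteration(s), the approximation is c_2 = 0.935000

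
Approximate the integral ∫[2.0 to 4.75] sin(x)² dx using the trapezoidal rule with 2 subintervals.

f(x) = sin(x)²
a = 2.0, b = 4.75, n = 2
h = (b - a)/n = 1.375000

Trapezoidal rule: (h/2)[f(x₀) + 2f(x₁) + 2f(x₂) + ... + f(xₙ)]

x_0 = 2.0000, f(x_0) = 0.826822, coefficient = 1
x_1 = 3.3750, f(x_1) = 0.053497, coefficient = 2
x_2 = 4.7500, f(x_2) = 0.998586, coefficient = 1

I ≈ (1.375000/2) × 1.932402 = 1.328526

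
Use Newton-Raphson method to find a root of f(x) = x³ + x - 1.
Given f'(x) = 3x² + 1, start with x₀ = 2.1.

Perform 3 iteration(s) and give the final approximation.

f(x) = x³ + x - 1
f'(x) = 3x² + 1
x₀ = 2.1

Newton-Raphson formula: x_{n+1} = x_n - f(x_n)/f'(x_n)

Iteration 1:
  f(2.100000) = 10.361000
  f'(2.100000) = 14.230000
  x_1 = 2.100000 - 10.361000/14.230000 = 1.371890
Iteration 2:
  f(1.371890) = 2.953902
  f'(1.371890) = 6.646250
  x_2 = 1.371890 - 2.953902/6.646250 = 0.927444
Iteration 3:
  f(0.927444) = 0.725187
  f'(0.927444) = 3.580457
  x_3 = 0.927444 - 0.725187/3.580457 = 0.724904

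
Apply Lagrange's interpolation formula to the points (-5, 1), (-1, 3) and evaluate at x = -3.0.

Lagrange interpolation formula:
P(x) = Σ yᵢ × Lᵢ(x)
where Lᵢ(x) = Π_{j≠i} (x - xⱼ)/(xᵢ - xⱼ)

L_0(-3.0) = (-3.0 - (-1))/(-5 - (-1)) = 0.500000
L_1(-3.0) = (-3.0 - (-5))/(-1 - (-5)) = 0.500000

P(-3.0) = 1×L_0(-3.0) + 3×L_1(-3.0)
P(-3.0) = 2.000000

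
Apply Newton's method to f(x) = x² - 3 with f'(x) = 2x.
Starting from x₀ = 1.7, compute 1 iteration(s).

f(x) = x² - 3
f'(x) = 2x
x₀ = 1.7

Newton-Raphson formula: x_{n+1} = x_n - f(x_n)/f'(x_n)

Iteration 1:
  f(1.700000) = -0.110000
  f'(1.700000) = 3.400000
  x_1 = 1.700000 - (-0.110000)/3.400000 = 1.732353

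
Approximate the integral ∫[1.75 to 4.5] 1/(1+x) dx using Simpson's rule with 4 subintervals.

f(x) = 1/(1+x)
a = 1.75, b = 4.5, n = 4
h = (b - a)/n = 0.687500

Simpson's rule: (h/3)[f(x₀) + 4f(x₁) + 2f(x₂) + ... + f(xₙ)]

x_0 = 1.7500, f(x_0) = 0.363636, coefficient = 1
x_1 = 2.4375, f(x_1) = 0.290909, coefficient = 4
x_2 = 3.1250, f(x_2) = 0.242424, coefficient = 2
x_3 = 3.8125, f(x_3) = 0.207792, coefficient = 4
x_4 = 4.5000, f(x_4) = 0.181818, coefficient = 1

I ≈ (0.687500/3) × 3.025108 = 0.693254
Exact value: 0.693147
Error: 0.000107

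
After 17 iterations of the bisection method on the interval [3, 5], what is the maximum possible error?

Bisection error bound: |error| ≤ (b-a)/2^n
|error| ≤ (5 - 3)/2^17 = 2/2^17
|error| ≤ 0.0000152588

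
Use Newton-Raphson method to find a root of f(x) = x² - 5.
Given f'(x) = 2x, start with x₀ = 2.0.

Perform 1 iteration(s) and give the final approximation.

f(x) = x² - 5
f'(x) = 2x
x₀ = 2.0

Newton-Raphson formula: x_{n+1} = x_n - f(x_n)/f'(x_n)

Iteration 1:
  f(2.000000) = -1.000000
  f'(2.000000) = 4.000000
  x_1 = 2.000000 - (-1.000000)/4.000000 = 2.250000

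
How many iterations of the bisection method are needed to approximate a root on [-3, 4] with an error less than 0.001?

We need (b-a)/2^n ≤ 0.001
(4 - (-3))/2^n ≤ 0.001
7/2^n ≤ 0.001
2^n ≥ 7000
n ≥ log₂(7000) = 12.77
n ≥ 13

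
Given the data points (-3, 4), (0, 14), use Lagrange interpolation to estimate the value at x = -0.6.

Lagrange interpolation formula:
P(x) = Σ yᵢ × Lᵢ(x)
where Lᵢ(x) = Π_{j≠i} (x - xⱼ)/(xᵢ - xⱼ)

L_0(-0.6) = (-0.6 - 0)/(-3 - 0) = 0.200000
L_1(-0.6) = (-0.6 - (-3))/(0 - (-3)) = 0.800000

P(-0.6) = 4×L_0(-0.6) + 14×L_1(-0.6)
P(-0.6) = 12.000000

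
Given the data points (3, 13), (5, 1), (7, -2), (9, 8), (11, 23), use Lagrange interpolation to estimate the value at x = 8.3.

Lagrange interpolation formula:
P(x) = Σ yᵢ × Lᵢ(x)
where Lᵢ(x) = Π_{j≠i} (x - xⱼ)/(xᵢ - xⱼ)

L_0(8.3) = (8.3 - 5)/(3 - 5) × (8.3 - 7)/(3 - 7) × (8.3 - 9)/(3 - 9) × (8.3 - 11)/(3 - 11) = 0.021115
L_1(8.3) = (8.3 - 3)/(5 - 3) × (8.3 - 7)/(5 - 7) × (8.3 - 9)/(5 - 9) × (8.3 - 11)/(5 - 11) = -0.135647
L_2(8.3) = (8.3 - 3)/(7 - 3) × (8.3 - 5)/(7 - 5) × (8.3 - 9)/(7 - 9) × (8.3 - 11)/(7 - 11) = 0.516502
L_3(8.3) = (8.3 - 3)/(9 - 3) × (8.3 - 5)/(9 - 5) × (8.3 - 7)/(9 - 7) × (8.3 - 11)/(9 - 11) = 0.639478
L_4(8.3) = (8.3 - 3)/(11 - 3) × (8.3 - 5)/(11 - 5) × (8.3 - 7)/(11 - 7) × (8.3 - 9)/(11 - 9) = -0.041448

P(8.3) = 13×L_0(8.3) + 1×L_1(8.3) + (-2)×L_2(8.3) + 8×L_3(8.3) + 23×L_4(8.3)
P(8.3) = 3.268372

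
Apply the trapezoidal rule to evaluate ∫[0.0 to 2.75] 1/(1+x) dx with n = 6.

f(x) = 1/(1+x)
a = 0.0, b = 2.75, n = 6
h = (b - a)/n = 0.458333

Trapezoidal rule: (h/2)[f(x₀) + 2f(x₁) + 2f(x₂) + ... + f(xₙ)]

x_0 = 0.0000, f(x_0) = 1.000000, coefficient = 1
x_1 = 0.4583, f(x_1) = 0.685714, coefficient = 2
x_2 = 0.9167, f(x_2) = 0.521739, coefficient = 2
x_3 = 1.3750, f(x_3) = 0.421053, coefficient = 2
x_4 = 1.8333, f(x_4) = 0.352941, coefficient = 2
x_5 = 2.2917, f(x_5) = 0.303797, coefficient = 2
x_6 = 2.7500, f(x_6) = 0.266667, coefficient = 1

I ≈ (0.458333/2) × 5.837156 = 1.337682
Exact value: 1.321756
Error: 0.015926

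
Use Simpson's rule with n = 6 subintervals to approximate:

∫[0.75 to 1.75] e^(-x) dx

f(x) = e^(-x)
a = 0.75, b = 1.75, n = 6
h = (b - a)/n = 0.166667

Simpson's rule: (h/3)[f(x₀) + 4f(x₁) + 2f(x₂) + ... + f(xₙ)]

x_0 = 0.7500, f(x_0) = 0.472367, coefficient = 1
x_1 = 0.9167, f(x_1) = 0.399850, coefficient = 4
x_2 = 1.0833, f(x_2) = 0.338465, coefficient = 2
x_3 = 1.2500, f(x_3) = 0.286505, coefficient = 4
x_4 = 1.4167, f(x_4) = 0.242521, coefficient = 2
x_5 = 1.5833, f(x_5) = 0.205290, coefficient = 4
x_6 = 1.7500, f(x_6) = 0.173774, coefficient = 1

I ≈ (0.166667/3) × 5.374690 = 0.298594
Exact value: 0.298593
Error: 0.000001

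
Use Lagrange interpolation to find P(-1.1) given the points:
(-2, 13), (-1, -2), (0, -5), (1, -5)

Lagrange interpolation formula:
P(x) = Σ yᵢ × Lᵢ(x)
where Lᵢ(x) = Π_{j≠i} (x - xⱼ)/(xᵢ - xⱼ)

L_0(-1.1) = (-1.1 - (-1))/(-2 - (-1)) × (-1.1 - 0)/(-2 - 0) × (-1.1 - 1)/(-2 - 1) = 0.038500
L_1(-1.1) = (-1.1 - (-2))/(-1 - (-2)) × (-1.1 - 0)/(-1 - 0) × (-1.1 - 1)/(-1 - 1) = 1.039500
L_2(-1.1) = (-1.1 - (-2))/(0 - (-2)) × (-1.1 - (-1))/(0 - (-1)) × (-1.1 - 1)/(0 - 1) = -0.094500
L_3(-1.1) = (-1.1 - (-2))/(1 - (-2)) × (-1.1 - (-1))/(1 - (-1)) × (-1.1 - 0)/(1 - 0) = 0.016500

P(-1.1) = 13×L_0(-1.1) + (-2)×L_1(-1.1) + (-5)×L_2(-1.1) + (-5)×L_3(-1.1)
P(-1.1) = -1.188500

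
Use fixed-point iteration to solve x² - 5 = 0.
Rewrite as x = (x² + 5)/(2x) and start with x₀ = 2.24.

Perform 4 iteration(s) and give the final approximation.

Equation: x² - 5 = 0
Fixed-point form: x = (x² + 5)/(2x)
x₀ = 2.24

x_1 = g(2.240000) = 2.236071
x_2 = g(2.236071) = 2.236068
x_3 = g(2.236068) = 2.236068
x_4 = g(2.236068) = 2.236068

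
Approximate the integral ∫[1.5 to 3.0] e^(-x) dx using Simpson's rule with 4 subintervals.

f(x) = e^(-x)
a = 1.5, b = 3.0, n = 4
h = (b - a)/n = 0.375000

Simpson's rule: (h/3)[f(x₀) + 4f(x₁) + 2f(x₂) + ... + f(xₙ)]

x_0 = 1.5000, f(x_0) = 0.223130, coefficient = 1
x_1 = 1.8750, f(x_1) = 0.153355, coefficient = 4
x_2 = 2.2500, f(x_2) = 0.105399, coefficient = 2
x_3 = 2.6250, f(x_3) = 0.072440, coefficient = 4
x_4 = 3.0000, f(x_4) = 0.049787, coefficient = 1

I ≈ (0.375000/3) × 1.386895 = 0.173362
Exact value: 0.173343
Error: 0.000019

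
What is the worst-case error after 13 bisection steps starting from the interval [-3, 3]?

Bisection error bound: |error| ≤ (b-a)/2^n
|error| ≤ (3 - (-3))/2^13 = 6/2^13
|error| ≤ 0.0007324219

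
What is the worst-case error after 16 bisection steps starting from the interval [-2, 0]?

Bisection error bound: |error| ≤ (b-a)/2^n
|error| ≤ (0 - (-2))/2^16 = 2/2^16
|error| ≤ 0.0000305176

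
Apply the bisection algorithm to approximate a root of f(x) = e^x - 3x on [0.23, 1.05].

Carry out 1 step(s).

f(x) = e^x - 3x
Initial interval: [0.23, 1.05]

Iteration 1:
  c_1 = (0.230000 + 1.050000)/2 = 0.640000
  f(c_1) = f(0.640000) = -0.023519
  f(a) × f(c) < 0, new interval: [0.230000, 0.640000]

After 1 iteration(s), the approximation is c_1 = 0.640000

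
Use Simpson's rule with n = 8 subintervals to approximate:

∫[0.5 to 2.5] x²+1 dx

f(x) = x²+1
a = 0.5, b = 2.5, n = 8
h = (b - a)/n = 0.250000

Simpson's rule: (h/3)[f(x₀) + 4f(x₁) + 2f(x₂) + ... + f(xₙ)]

x_0 = 0.5000, f(x_0) = 1.250000, coefficient = 1
x_1 = 0.7500, f(x_1) = 1.562500, coefficient = 4
x_2 = 1.0000, f(x_2) = 2.000000, coefficient = 2
x_3 = 1.2500, f(x_3) = 2.562500, coefficient = 4
x_4 = 1.5000, f(x_4) = 3.250000, coefficient = 2
x_5 = 1.7500, f(x_5) = 4.062500, coefficient = 4
x_6 = 2.0000, f(x_6) = 5.000000, coefficient = 2
x_7 = 2.2500, f(x_7) = 6.062500, coefficient = 4
x_8 = 2.5000, f(x_8) = 7.250000, coefficient = 1

I ≈ (0.250000/3) × 86.000000 = 7.166667
Exact value: 7.166667
Error: 0.000000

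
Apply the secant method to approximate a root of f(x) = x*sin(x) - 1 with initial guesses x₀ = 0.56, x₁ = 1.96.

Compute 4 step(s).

f(x) = x*sin(x) - 1
x₀ = 0.56, x₁ = 1.96

Secant formula: x_{n+1} = x_n - f(x_n)(x_n - x_{n-1})/(f(x_n) - f(x_{n-1}))

Iteration 1:
  f(0.560000) = -0.702536
  f(1.960000) = 0.813415
  x_2 = 1.960000 - 0.813415×(1.960000 - 0.560000)/(0.813415 - (-0.702536))
       = 1.208801
Iteration 2:
  f(1.960000) = 0.813415
  f(1.208801) = 0.130461
  x_3 = 1.208801 - 0.130461×(1.208801 - 1.960000)/(0.130461 - 0.813415)
       = 1.065303
Iteration 3:
  f(1.208801) = 0.130461
  f(1.065303) = -0.067928
  x_4 = 1.065303 - (-0.067928)×(1.065303 - 1.208801)/(-0.067928 - 0.130461)
       = 1.114437
Iteration 4:
  f(1.065303) = -0.067928
  f(1.114437) = 0.000388
  x_5 = 1.114437 - 0.000388×(1.114437 - 1.065303)/(0.000388 - (-0.067928))
       = 1.114157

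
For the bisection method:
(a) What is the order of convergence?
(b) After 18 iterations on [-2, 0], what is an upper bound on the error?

(a) Bisection has linear (order 1) convergence; the error is halved each step.

(b) Error bound = (b-a)/2^n = (0 - (-2))/2^{18}
    = 2/2^{18}

(a) 1 (linear); (b) error ≤ 7.63e-06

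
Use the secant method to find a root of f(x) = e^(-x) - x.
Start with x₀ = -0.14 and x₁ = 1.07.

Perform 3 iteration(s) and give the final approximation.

f(x) = e^(-x) - x
x₀ = -0.14, x₁ = 1.07

Secant formula: x_{n+1} = x_n - f(x_n)(x_n - x_{n-1})/(f(x_n) - f(x_{n-1}))

Iteration 1:
  f(-0.140000) = 1.290274
  f(1.070000) = -0.726991
  x_2 = 1.070000 - (-0.726991)×(1.070000 - (-0.140000))/(-0.726991 - 1.290274)
       = 0.633935
Iteration 2:
  f(1.070000) = -0.726991
  f(0.633935) = -0.103434
  x_3 = 0.633935 - (-0.103434)×(0.633935 - 1.070000)/(-0.103434 - (-0.726991))
       = 0.561601
Iteration 3:
  f(0.633935) = -0.103434
  f(0.561601) = 0.008694
  x_4 = 0.561601 - 0.008694×(0.561601 - 0.633935)/(0.008694 - (-0.103434))
       = 0.567210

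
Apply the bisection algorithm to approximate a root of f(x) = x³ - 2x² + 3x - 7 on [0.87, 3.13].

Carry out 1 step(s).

f(x) = x³ - 2x² + 3x - 7
Initial interval: [0.87, 3.13]

Iteration 1:
  c_1 = (0.870000 + 3.130000)/2 = 2.000000
  f(c_1) = f(2.000000) = -1.000000
  f(a) × f(c) ≥ 0, new interval: [2.000000, 3.130000]

After 1 iteration(s), the approximation is c_1 = 2.000000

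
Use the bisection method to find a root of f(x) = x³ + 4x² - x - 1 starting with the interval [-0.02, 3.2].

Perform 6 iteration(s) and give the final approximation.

f(x) = x³ + 4x² - x - 1
Initial interval: [-0.02, 3.2]

Iteration 1:
  c_1 = (-0.020000 + 3.200000)/2 = 1.590000
  f(c_1) = f(1.590000) = 11.542079
  f(a) × f(c) < 0, new interval: [-0.020000, 1.590000]
Iteration 2:
  c_2 = (-0.020000 + 1.590000)/2 = 0.785000
  f(c_2) = f(0.785000) = 1.163637
  f(a) × f(c) < 0, new interval: [-0.020000, 0.785000]
Iteration 3:
  c_3 = (-0.020000 + 0.785000)/2 = 0.382500
  f(c_3) = f(0.382500) = -0.741313
  f(a) × f(c) ≥ 0, new interval: [0.382500, 0.785000]
Iteration 4:
  c_4 = (0.382500 + 0.785000)/2 = 0.583750
  f(c_4) = f(0.583750) = -0.021773
  f(a) × f(c) ≥ 0, new interval: [0.583750, 0.785000]
Iteration 5:
  c_5 = (0.583750 + 0.785000)/2 = 0.684375
  f(c_5) = f(0.684375) = 0.509642
  f(a) × f(c) < 0, new interval: [0.583750, 0.684375]
Iteration 6:
  c_6 = (0.583750 + 0.684375)/2 = 0.634062
  f(c_6) = f(0.634062) = 0.228994
  f(a) × f(c) < 0, new interval: [0.583750, 0.634062]

After 6 iteration(s), the approximation is c_6 = 0.634062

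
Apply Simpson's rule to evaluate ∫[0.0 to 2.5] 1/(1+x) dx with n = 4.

f(x) = 1/(1+x)
a = 0.0, b = 2.5, n = 4
h = (b - a)/n = 0.625000

Simpson's rule: (h/3)[f(x₀) + 4f(x₁) + 2f(x₂) + ... + f(xₙ)]

x_0 = 0.0000, f(x_0) = 1.000000, coefficient = 1
x_1 = 0.6250, f(x_1) = 0.615385, coefficient = 4
x_2 = 1.2500, f(x_2) = 0.444444, coefficient = 2
x_3 = 1.8750, f(x_3) = 0.347826, coefficient = 4
x_4 = 2.5000, f(x_4) = 0.285714, coefficient = 1

I ≈ (0.625000/3) × 6.027446 = 1.255718
Exact value: 1.252763
Error: 0.002955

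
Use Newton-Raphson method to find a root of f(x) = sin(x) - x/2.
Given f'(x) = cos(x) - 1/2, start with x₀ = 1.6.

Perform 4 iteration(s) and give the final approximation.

f(x) = sin(x) - x/2
f'(x) = cos(x) - 1/2
x₀ = 1.6

Newton-Raphson formula: x_{n+1} = x_n - f(x_n)/f'(x_n)

Iteration 1:
  f(1.600000) = 0.199574
  f'(1.600000) = -0.529200
  x_1 = 1.600000 - 0.199574/(-0.529200) = 1.977124
Iteration 2:
  f(1.977124) = -0.069983
  f'(1.977124) = -0.895238
  x_2 = 1.977124 - (-0.069983)/(-0.895238) = 1.898951
Iteration 3:
  f(1.898951) = -0.002837
  f'(1.898951) = -0.822297
  x_3 = 1.898951 - (-0.002837)/(-0.822297) = 1.895501
Iteration 4:
  f(1.895501) = -0.000006
  f'(1.895501) = -0.819029
  x_4 = 1.895501 - (-0.000006)/(-0.819029) = 1.895494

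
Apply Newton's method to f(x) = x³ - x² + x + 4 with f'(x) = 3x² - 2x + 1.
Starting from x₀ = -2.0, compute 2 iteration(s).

f(x) = x³ - x² + x + 4
f'(x) = 3x² - 2x + 1
x₀ = -2.0

Newton-Raphson formula: x_{n+1} = x_n - f(x_n)/f'(x_n)

Iteration 1:
  f(-2.000000) = -10.000000
  f'(-2.000000) = 17.000000
  x_1 = -2.000000 - (-10.000000)/17.000000 = -1.411765
Iteration 2:
  f(-1.411765) = -2.218604
  f'(-1.411765) = 9.802768
  x_2 = -1.411765 - (-2.218604)/9.802768 = -1.185441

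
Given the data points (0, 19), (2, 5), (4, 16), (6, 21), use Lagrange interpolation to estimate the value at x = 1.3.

Lagrange interpolation formula:
P(x) = Σ yᵢ × Lᵢ(x)
where Lᵢ(x) = Π_{j≠i} (x - xⱼ)/(xᵢ - xⱼ)

L_0(1.3) = (1.3 - 2)/(0 - 2) × (1.3 - 4)/(0 - 4) × (1.3 - 6)/(0 - 6) = 0.185062
L_1(1.3) = (1.3 - 0)/(2 - 0) × (1.3 - 4)/(2 - 4) × (1.3 - 6)/(2 - 6) = 1.031063
L_2(1.3) = (1.3 - 0)/(4 - 0) × (1.3 - 2)/(4 - 2) × (1.3 - 6)/(4 - 6) = -0.267313
L_3(1.3) = (1.3 - 0)/(6 - 0) × (1.3 - 2)/(6 - 2) × (1.3 - 4)/(6 - 4) = 0.051188

P(1.3) = 19×L_0(1.3) + 5×L_1(1.3) + 16×L_2(1.3) + 21×L_3(1.3)
P(1.3) = 5.469438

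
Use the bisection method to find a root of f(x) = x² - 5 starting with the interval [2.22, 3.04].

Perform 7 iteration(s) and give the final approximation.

f(x) = x² - 5
Initial interval: [2.22, 3.04]

Iteration 1:
  c_1 = (2.220000 + 3.040000)/2 = 2.630000
  f(c_1) = f(2.630000) = 1.916900
  f(a) × f(c) < 0, new interval: [2.220000, 2.630000]
Iteration 2:
  c_2 = (2.220000 + 2.630000)/2 = 2.425000
  f(c_2) = f(2.425000) = 0.880625
  f(a) × f(c) < 0, new interval: [2.220000, 2.425000]
Iteration 3:
  c_3 = (2.220000 + 2.425000)/2 = 2.322500
  f(c_3) = f(2.322500) = 0.394006
  f(a) × f(c) < 0, new interval: [2.220000, 2.322500]
Iteration 4:
  c_4 = (2.220000 + 2.322500)/2 = 2.271250
  f(c_4) = f(2.271250) = 0.158577
  f(a) × f(c) < 0, new interval: [2.220000, 2.271250]
Iteration 5:
  c_5 = (2.220000 + 2.271250)/2 = 2.245625
  f(c_5) = f(2.245625) = 0.042832
  f(a) × f(c) < 0, new interval: [2.220000, 2.245625]
Iteration 6:
  c_6 = (2.220000 + 2.245625)/2 = 2.232813
  f(c_6) = f(2.232813) = -0.014548
  f(a) × f(c) ≥ 0, new interval: [2.232813, 2.245625]
Iteration 7:
  c_7 = (2.232813 + 2.245625)/2 = 2.239219
  f(c_7) = f(2.239219) = 0.014101
  f(a) × f(c) < 0, new interval: [2.232813, 2.239219]

After 7 iteration(s), the approximation is c_7 = 2.239219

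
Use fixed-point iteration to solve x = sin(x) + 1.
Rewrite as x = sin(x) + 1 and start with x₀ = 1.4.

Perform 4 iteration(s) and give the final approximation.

Equation: x = sin(x) + 1
Fixed-point form: x = sin(x) + 1
x₀ = 1.4

x_1 = g(1.400000) = 1.985450
x_2 = g(1.985450) = 1.915256
x_3 = g(1.915256) = 1.941258
x_4 = g(1.941258) = 1.932160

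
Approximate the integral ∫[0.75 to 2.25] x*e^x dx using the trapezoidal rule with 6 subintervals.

f(x) = x*e^x
a = 0.75, b = 2.25, n = 6
h = (b - a)/n = 0.250000

Trapezoidal rule: (h/2)[f(x₀) + 2f(x₁) + 2f(x₂) + ... + f(xₙ)]

x_0 = 0.7500, f(x_0) = 1.587750, coefficient = 1
x_1 = 1.0000, f(x_1) = 2.718282, coefficient = 2
x_2 = 1.2500, f(x_2) = 4.362929, coefficient = 2
x_3 = 1.5000, f(x_3) = 6.722534, coefficient = 2
x_4 = 1.7500, f(x_4) = 10.070555, coefficient = 2
x_5 = 2.0000, f(x_5) = 14.778112, coefficient = 2
x_6 = 2.2500, f(x_6) = 21.347406, coefficient = 1

I ≈ (0.250000/2) × 100.239978 = 12.529997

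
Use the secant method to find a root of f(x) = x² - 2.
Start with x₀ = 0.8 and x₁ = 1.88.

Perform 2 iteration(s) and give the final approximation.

f(x) = x² - 2
x₀ = 0.8, x₁ = 1.88

Secant formula: x_{n+1} = x_n - f(x_n)(x_n - x_{n-1})/(f(x_n) - f(x_{n-1}))

Iteration 1:
  f(0.800000) = -1.360000
  f(1.880000) = 1.534400
  x_2 = 1.880000 - 1.534400×(1.880000 - 0.800000)/(1.534400 - (-1.360000))
       = 1.307463
Iteration 2:
  f(1.880000) = 1.534400
  f(1.307463) = -0.290541
  x_3 = 1.307463 - (-0.290541)×(1.307463 - 1.880000)/(-0.290541 - 1.534400)
       = 1.398614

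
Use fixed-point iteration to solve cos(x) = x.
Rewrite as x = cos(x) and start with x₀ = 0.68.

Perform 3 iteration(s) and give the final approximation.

Equation: cos(x) = x
Fixed-point form: x = cos(x)
x₀ = 0.68

x_1 = g(0.680000) = 0.777573
x_2 = g(0.777573) = 0.712618
x_3 = g(0.712618) = 0.756652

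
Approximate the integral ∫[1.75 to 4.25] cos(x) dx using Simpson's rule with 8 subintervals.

f(x) = cos(x)
a = 1.75, b = 4.25, n = 8
h = (b - a)/n = 0.312500

Simpson's rule: (h/3)[f(x₀) + 4f(x₁) + 2f(x₂) + ... + f(xₙ)]

x_0 = 1.7500, f(x_0) = -0.178246, coefficient = 1
x_1 = 2.0625, f(x_1) = -0.472128, coefficient = 4
x_2 = 2.3750, f(x_2) = -0.720278, coefficient = 2
x_3 = 2.6875, f(x_3) = -0.898659, coefficient = 4
x_4 = 3.0000, f(x_4) = -0.989992, coefficient = 2
x_5 = 3.3125, f(x_5) = -0.985431, coefficient = 4
x_6 = 3.6250, f(x_6) = -0.885416, coefficient = 2
x_7 = 3.9375, f(x_7) = -0.699637, coefficient = 4
x_8 = 4.2500, f(x_8) = -0.446087, coefficient = 1

I ≈ (0.312500/3) × -18.039130 = -1.879076
Exact value: -1.878975
Error: 0.000101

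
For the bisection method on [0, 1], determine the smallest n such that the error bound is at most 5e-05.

We need (b-a)/2^n ≤ 5e-05
(1 - 0)/2^n ≤ 5e-05
1/2^n ≤ 5e-05
2^n ≥ 20000
n ≥ log₂(20000) = 14.29
n ≥ 15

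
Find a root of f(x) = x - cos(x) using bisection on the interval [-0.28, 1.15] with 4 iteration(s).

f(x) = x - cos(x)
Initial interval: [-0.28, 1.15]

Iteration 1:
  c_1 = (-0.280000 + 1.150000)/2 = 0.435000
  f(c_1) = f(0.435000) = -0.471870
  f(a) × f(c) ≥ 0, new interval: [0.435000, 1.150000]
Iteration 2:
  c_2 = (0.435000 + 1.150000)/2 = 0.792500
  f(c_2) = f(0.792500) = 0.090433
  f(a) × f(c) < 0, new interval: [0.435000, 0.792500]
Iteration 3:
  c_3 = (0.435000 + 0.792500)/2 = 0.613750
  f(c_3) = f(0.613750) = -0.203744
  f(a) × f(c) ≥ 0, new interval: [0.613750, 0.792500]
Iteration 4:
  c_4 = (0.613750 + 0.792500)/2 = 0.703125
  f(c_4) = f(0.703125) = -0.059700
  f(a) × f(c) ≥ 0, new interval: [0.703125, 0.792500]

After 4 iteration(s), the approximation is c_4 = 0.703125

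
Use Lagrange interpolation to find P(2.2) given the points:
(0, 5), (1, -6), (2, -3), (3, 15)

Lagrange interpolation formula:
P(x) = Σ yᵢ × Lᵢ(x)
where Lᵢ(x) = Π_{j≠i} (x - xⱼ)/(xᵢ - xⱼ)

L_0(2.2) = (2.2 - 1)/(0 - 1) × (2.2 - 2)/(0 - 2) × (2.2 - 3)/(0 - 3) = 0.032000
L_1(2.2) = (2.2 - 0)/(1 - 0) × (2.2 - 2)/(1 - 2) × (2.2 - 3)/(1 - 3) = -0.176000
L_2(2.2) = (2.2 - 0)/(2 - 0) × (2.2 - 1)/(2 - 1) × (2.2 - 3)/(2 - 3) = 1.056000
L_3(2.2) = (2.2 - 0)/(3 - 0) × (2.2 - 1)/(3 - 1) × (2.2 - 2)/(3 - 2) = 0.088000

P(2.2) = 5×L_0(2.2) + (-6)×L_1(2.2) + (-3)×L_2(2.2) + 15×L_3(2.2)
P(2.2) = -0.632000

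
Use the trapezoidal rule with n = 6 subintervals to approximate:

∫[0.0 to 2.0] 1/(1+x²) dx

f(x) = 1/(1+x²)
a = 0.0, b = 2.0, n = 6
h = (b - a)/n = 0.333333

Trapezoidal rule: (h/2)[f(x₀) + 2f(x₁) + 2f(x₂) + ... + f(xₙ)]

x_0 = 0.0000, f(x_0) = 1.000000, coefficient = 1
x_1 = 0.3333, f(x_1) = 0.900000, coefficient = 2
x_2 = 0.6667, f(x_2) = 0.692308, coefficient = 2
x_3 = 1.0000, f(x_3) = 0.500000, coefficient = 2
x_4 = 1.3333, f(x_4) = 0.360000, coefficient = 2
x_5 = 1.6667, f(x_5) = 0.264706, coefficient = 2
x_6 = 2.0000, f(x_6) = 0.200000, coefficient = 1

I ≈ (0.333333/2) × 6.634027 = 1.105671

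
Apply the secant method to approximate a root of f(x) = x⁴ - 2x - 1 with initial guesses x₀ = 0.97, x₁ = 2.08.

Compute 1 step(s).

f(x) = x⁴ - 2x - 1
x₀ = 0.97, x₁ = 2.08

Secant formula: x_{n+1} = x_n - f(x_n)(x_n - x_{n-1})/(f(x_n) - f(x_{n-1}))

Iteration 1:
  f(0.970000) = -2.054707
  f(2.080000) = 13.557737
  x_2 = 2.080000 - 13.557737×(2.080000 - 0.970000)/(13.557737 - (-2.054707))
       = 1.116084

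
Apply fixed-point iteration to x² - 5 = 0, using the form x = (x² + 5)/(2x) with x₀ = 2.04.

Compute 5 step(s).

Equation: x² - 5 = 0
Fixed-point form: x = (x² + 5)/(2x)
x₀ = 2.04

x_1 = g(2.040000) = 2.245490
x_2 = g(2.245490) = 2.236088
x_3 = g(2.236088) = 2.236068
x_4 = g(2.236068) = 2.236068
x_5 = g(2.236068) = 2.236068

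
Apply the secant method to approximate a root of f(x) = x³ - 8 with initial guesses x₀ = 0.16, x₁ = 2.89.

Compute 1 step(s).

f(x) = x³ - 8
x₀ = 0.16, x₁ = 2.89

Secant formula: x_{n+1} = x_n - f(x_n)(x_n - x_{n-1})/(f(x_n) - f(x_{n-1}))

Iteration 1:
  f(0.160000) = -7.995904
  f(2.890000) = 16.137569
  x_2 = 2.890000 - 16.137569×(2.890000 - 0.160000)/(16.137569 - (-7.995904))
       = 1.064504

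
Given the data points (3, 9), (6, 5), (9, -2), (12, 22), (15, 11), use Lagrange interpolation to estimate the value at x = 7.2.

Lagrange interpolation formula:
P(x) = Σ yᵢ × Lᵢ(x)
where Lᵢ(x) = Π_{j≠i} (x - xⱼ)/(xᵢ - xⱼ)

L_0(7.2) = (7.2 - 6)/(3 - 6) × (7.2 - 9)/(3 - 9) × (7.2 - 12)/(3 - 12) × (7.2 - 15)/(3 - 15) = -0.041600
L_1(7.2) = (7.2 - 3)/(6 - 3) × (7.2 - 9)/(6 - 9) × (7.2 - 12)/(6 - 12) × (7.2 - 15)/(6 - 15) = 0.582400
L_2(7.2) = (7.2 - 3)/(9 - 3) × (7.2 - 6)/(9 - 6) × (7.2 - 12)/(9 - 12) × (7.2 - 15)/(9 - 15) = 0.582400
L_3(7.2) = (7.2 - 3)/(12 - 3) × (7.2 - 6)/(12 - 6) × (7.2 - 9)/(12 - 9) × (7.2 - 15)/(12 - 15) = -0.145600
L_4(7.2) = (7.2 - 3)/(15 - 3) × (7.2 - 6)/(15 - 6) × (7.2 - 9)/(15 - 9) × (7.2 - 12)/(15 - 12) = 0.022400

P(7.2) = 9×L_0(7.2) + 5×L_1(7.2) + (-2)×L_2(7.2) + 22×L_3(7.2) + 11×L_4(7.2)
P(7.2) = -1.584000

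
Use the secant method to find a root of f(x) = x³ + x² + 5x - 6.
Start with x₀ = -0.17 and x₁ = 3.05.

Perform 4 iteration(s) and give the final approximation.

f(x) = x³ + x² + 5x - 6
x₀ = -0.17, x₁ = 3.05

Secant formula: x_{n+1} = x_n - f(x_n)(x_n - x_{n-1})/(f(x_n) - f(x_{n-1}))

Iteration 1:
  f(-0.170000) = -6.826013
  f(3.050000) = 46.925125
  x_2 = 3.050000 - 46.925125×(3.050000 - (-0.170000))/(46.925125 - (-6.826013))
       = 0.238917
Iteration 2:
  f(3.050000) = 46.925125
  f(0.238917) = -4.734695
  x_3 = 0.238917 - (-4.734695)×(0.238917 - 3.050000)/(-4.734695 - 46.925125)
       = 0.496557
Iteration 3:
  f(0.238917) = -4.734695
  f(0.496557) = -3.148212
  x_4 = 0.496557 - (-3.148212)×(0.496557 - 0.238917)/(-3.148212 - (-4.734695))
       = 1.007816
Iteration 4:
  f(0.496557) = -3.148212
  f(1.007816) = 1.078406
  x_5 = 1.007816 - 1.078406×(1.007816 - 0.496557)/(1.078406 - (-3.148212))
       = 0.877370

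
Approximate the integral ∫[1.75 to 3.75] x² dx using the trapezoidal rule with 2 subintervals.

f(x) = x²
a = 1.75, b = 3.75, n = 2
h = (b - a)/n = 1.000000

Trapezoidal rule: (h/2)[f(x₀) + 2f(x₁) + 2f(x₂) + ... + f(xₙ)]

x_0 = 1.7500, f(x_0) = 3.062500, coefficient = 1
x_1 = 2.7500, f(x_1) = 7.562500, coefficient = 2
x_2 = 3.7500, f(x_2) = 14.062500, coefficient = 1

I ≈ (1.000000/2) × 32.250000 = 16.125000
Exact value: 15.791667
Error: 0.333333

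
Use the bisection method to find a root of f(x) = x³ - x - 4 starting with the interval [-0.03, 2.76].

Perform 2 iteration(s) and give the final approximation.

f(x) = x³ - x - 4
Initial interval: [-0.03, 2.76]

Iteration 1:
  c_1 = (-0.030000 + 2.760000)/2 = 1.365000
  f(c_1) = f(1.365000) = -2.821698
  f(a) × f(c) ≥ 0, new interval: [1.365000, 2.760000]
Iteration 2:
  c_2 = (1.365000 + 2.760000)/2 = 2.062500
  f(c_2) = f(2.062500) = 2.711182
  f(a) × f(c) < 0, new interval: [1.365000, 2.062500]

After 2 iteration(s), the approximation is c_2 = 2.062500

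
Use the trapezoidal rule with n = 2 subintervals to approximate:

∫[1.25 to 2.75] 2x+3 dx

f(x) = 2x+3
a = 1.25, b = 2.75, n = 2
h = (b - a)/n = 0.750000

Trapezoidal rule: (h/2)[f(x₀) + 2f(x₁) + 2f(x₂) + ... + f(xₙ)]

x_0 = 1.2500, f(x_0) = 5.500000, coefficient = 1
x_1 = 2.0000, f(x_1) = 7.000000, coefficient = 2
x_2 = 2.7500, f(x_2) = 8.500000, coefficient = 1

I ≈ (0.750000/2) × 28.000000 = 10.500000
Exact value: 10.500000
Error: 0.000000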